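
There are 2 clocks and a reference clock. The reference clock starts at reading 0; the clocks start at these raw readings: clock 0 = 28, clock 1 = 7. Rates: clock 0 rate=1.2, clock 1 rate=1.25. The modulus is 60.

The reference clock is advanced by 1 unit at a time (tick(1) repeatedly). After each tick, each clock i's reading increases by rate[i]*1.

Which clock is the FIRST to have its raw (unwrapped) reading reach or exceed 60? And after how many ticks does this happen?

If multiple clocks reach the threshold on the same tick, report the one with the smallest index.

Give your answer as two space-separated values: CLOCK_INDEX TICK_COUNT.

Answer: 0 27

Derivation:
clock 0: start=28, rate=1.2, needs 60-28 = 32; ticks = ceil(32/1.2) = ceil(26.6667) = 27; reading at tick 27 = 28 + 1.2*27 = 60.4000
clock 1: start=7, rate=1.25, needs 60-7 = 53; ticks = ceil(53/1.25) = ceil(42.4000) = 43; reading at tick 43 = 7 + 1.25*43 = 60.7500
Minimum tick count = 27; winners = [0]; smallest index = 0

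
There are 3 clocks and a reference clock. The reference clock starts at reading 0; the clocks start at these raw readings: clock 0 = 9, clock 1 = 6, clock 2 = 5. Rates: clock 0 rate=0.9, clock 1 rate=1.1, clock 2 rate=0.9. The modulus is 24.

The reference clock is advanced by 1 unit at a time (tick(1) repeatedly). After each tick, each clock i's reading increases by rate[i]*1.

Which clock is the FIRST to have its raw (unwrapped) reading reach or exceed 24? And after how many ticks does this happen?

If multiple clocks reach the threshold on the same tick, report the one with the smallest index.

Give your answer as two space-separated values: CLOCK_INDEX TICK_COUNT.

clock 0: start=9, rate=0.9, needs 24-9 = 15; ticks = ceil(15/0.9) = ceil(16.6667) = 17; reading at tick 17 = 9 + 0.9*17 = 24.3000
clock 1: start=6, rate=1.1, needs 24-6 = 18; ticks = ceil(18/1.1) = ceil(16.3636) = 17; reading at tick 17 = 6 + 1.1*17 = 24.7000
clock 2: start=5, rate=0.9, needs 24-5 = 19; ticks = ceil(19/0.9) = ceil(21.1111) = 22; reading at tick 22 = 5 + 0.9*22 = 24.8000
Minimum tick count = 17; winners = [0, 1]; smallest index = 0

Answer: 0 17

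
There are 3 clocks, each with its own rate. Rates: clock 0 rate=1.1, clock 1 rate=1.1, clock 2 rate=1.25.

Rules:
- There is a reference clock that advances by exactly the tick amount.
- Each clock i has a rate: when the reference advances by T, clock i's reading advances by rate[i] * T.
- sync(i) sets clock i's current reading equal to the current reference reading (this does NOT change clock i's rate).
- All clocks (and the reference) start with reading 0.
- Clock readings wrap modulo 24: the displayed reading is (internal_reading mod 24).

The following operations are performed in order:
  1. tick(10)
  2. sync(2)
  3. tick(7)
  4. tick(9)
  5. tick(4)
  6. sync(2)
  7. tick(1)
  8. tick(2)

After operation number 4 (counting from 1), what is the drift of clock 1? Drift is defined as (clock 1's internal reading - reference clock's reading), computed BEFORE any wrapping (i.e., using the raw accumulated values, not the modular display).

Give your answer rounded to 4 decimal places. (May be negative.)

After op 1 tick(10): ref=10.0000 raw=[11.0000 11.0000 12.5000]
After op 2 sync(2): ref=10.0000 raw=[11.0000 11.0000 10.0000]
After op 3 tick(7): ref=17.0000 raw=[18.7000 18.7000 18.7500]
After op 4 tick(9): ref=26.0000 raw=[28.6000 28.6000 30.0000]
Drift of clock 1 after op 4: 28.6000 - 26.0000 = 2.6000

Answer: 2.6000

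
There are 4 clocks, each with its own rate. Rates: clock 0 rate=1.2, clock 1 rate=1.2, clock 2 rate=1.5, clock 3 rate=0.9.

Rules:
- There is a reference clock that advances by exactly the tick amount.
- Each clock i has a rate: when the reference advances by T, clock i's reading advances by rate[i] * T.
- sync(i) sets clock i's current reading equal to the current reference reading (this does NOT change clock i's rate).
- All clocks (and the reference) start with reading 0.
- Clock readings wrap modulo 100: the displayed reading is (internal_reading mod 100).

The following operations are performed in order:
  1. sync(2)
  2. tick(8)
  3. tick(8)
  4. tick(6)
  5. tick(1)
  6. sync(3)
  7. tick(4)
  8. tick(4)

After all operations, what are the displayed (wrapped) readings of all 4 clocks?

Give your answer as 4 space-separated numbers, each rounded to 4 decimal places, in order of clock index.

Answer: 37.2000 37.2000 46.5000 30.2000

Derivation:
After op 1 sync(2): ref=0.0000 raw=[0.0000 0.0000 0.0000 0.0000]
After op 2 tick(8): ref=8.0000 raw=[9.6000 9.6000 12.0000 7.2000]
After op 3 tick(8): ref=16.0000 raw=[19.2000 19.2000 24.0000 14.4000]
After op 4 tick(6): ref=22.0000 raw=[26.4000 26.4000 33.0000 19.8000]
After op 5 tick(1): ref=23.0000 raw=[27.6000 27.6000 34.5000 20.7000]
After op 6 sync(3): ref=23.0000 raw=[27.6000 27.6000 34.5000 23.0000]
After op 7 tick(4): ref=27.0000 raw=[32.4000 32.4000 40.5000 26.6000]
After op 8 tick(4): ref=31.0000 raw=[37.2000 37.2000 46.5000 30.2000]
Wrap final raw readings (mod 100): 37.2000 mod 100 = 37.2000; 37.2000 mod 100 = 37.2000; 46.5000 mod 100 = 46.5000; 30.2000 mod 100 = 30.2000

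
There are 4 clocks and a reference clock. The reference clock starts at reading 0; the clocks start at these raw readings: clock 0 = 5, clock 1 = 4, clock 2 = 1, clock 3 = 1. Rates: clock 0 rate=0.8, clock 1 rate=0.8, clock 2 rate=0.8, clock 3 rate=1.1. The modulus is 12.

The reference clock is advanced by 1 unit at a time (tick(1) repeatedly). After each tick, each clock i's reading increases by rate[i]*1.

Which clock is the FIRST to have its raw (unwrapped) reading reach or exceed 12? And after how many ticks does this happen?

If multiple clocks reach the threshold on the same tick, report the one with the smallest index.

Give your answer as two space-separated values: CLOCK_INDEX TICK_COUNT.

Answer: 0 9

Derivation:
clock 0: start=5, rate=0.8, needs 12-5 = 7; ticks = ceil(7/0.8) = ceil(8.7500) = 9; reading at tick 9 = 5 + 0.8*9 = 12.2000
clock 1: start=4, rate=0.8, needs 12-4 = 8; ticks = ceil(8/0.8) = ceil(10.0000) = 10; reading at tick 10 = 4 + 0.8*10 = 12.0000
clock 2: start=1, rate=0.8, needs 12-1 = 11; ticks = ceil(11/0.8) = ceil(13.7500) = 14; reading at tick 14 = 1 + 0.8*14 = 12.2000
clock 3: start=1, rate=1.1, needs 12-1 = 11; ticks = ceil(11/1.1) = ceil(10.0000) = 10; reading at tick 10 = 1 + 1.1*10 = 12.0000
Minimum tick count = 9; winners = [0]; smallest index = 0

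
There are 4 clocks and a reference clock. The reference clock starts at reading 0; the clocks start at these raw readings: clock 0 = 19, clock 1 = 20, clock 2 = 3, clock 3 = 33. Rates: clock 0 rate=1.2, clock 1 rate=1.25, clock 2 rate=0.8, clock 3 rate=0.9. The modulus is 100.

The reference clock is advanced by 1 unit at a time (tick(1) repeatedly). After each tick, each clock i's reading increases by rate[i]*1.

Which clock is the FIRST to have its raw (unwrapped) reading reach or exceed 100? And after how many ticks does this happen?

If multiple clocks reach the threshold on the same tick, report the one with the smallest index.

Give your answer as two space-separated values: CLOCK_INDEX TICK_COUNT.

clock 0: start=19, rate=1.2, needs 100-19 = 81; ticks = ceil(81/1.2) = ceil(67.5000) = 68; reading at tick 68 = 19 + 1.2*68 = 100.6000
clock 1: start=20, rate=1.25, needs 100-20 = 80; ticks = ceil(80/1.25) = ceil(64.0000) = 64; reading at tick 64 = 20 + 1.25*64 = 100.0000
clock 2: start=3, rate=0.8, needs 100-3 = 97; ticks = ceil(97/0.8) = ceil(121.2500) = 122; reading at tick 122 = 3 + 0.8*122 = 100.6000
clock 3: start=33, rate=0.9, needs 100-33 = 67; ticks = ceil(67/0.9) = ceil(74.4444) = 75; reading at tick 75 = 33 + 0.9*75 = 100.5000
Minimum tick count = 64; winners = [1]; smallest index = 1

Answer: 1 64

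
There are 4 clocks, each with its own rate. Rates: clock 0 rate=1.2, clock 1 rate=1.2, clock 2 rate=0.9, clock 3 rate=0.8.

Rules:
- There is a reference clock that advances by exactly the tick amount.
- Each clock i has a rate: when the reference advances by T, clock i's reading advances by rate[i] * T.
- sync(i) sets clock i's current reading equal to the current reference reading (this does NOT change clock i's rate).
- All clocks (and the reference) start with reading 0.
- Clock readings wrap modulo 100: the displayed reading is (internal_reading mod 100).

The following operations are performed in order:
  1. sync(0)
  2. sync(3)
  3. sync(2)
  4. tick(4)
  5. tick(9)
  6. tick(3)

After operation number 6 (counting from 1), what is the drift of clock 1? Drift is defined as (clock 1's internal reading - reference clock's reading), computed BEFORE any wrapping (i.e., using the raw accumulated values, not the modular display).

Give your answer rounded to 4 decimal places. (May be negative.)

Answer: 3.2000

Derivation:
After op 1 sync(0): ref=0.0000 raw=[0.0000 0.0000 0.0000 0.0000]
After op 2 sync(3): ref=0.0000 raw=[0.0000 0.0000 0.0000 0.0000]
After op 3 sync(2): ref=0.0000 raw=[0.0000 0.0000 0.0000 0.0000]
After op 4 tick(4): ref=4.0000 raw=[4.8000 4.8000 3.6000 3.2000]
After op 5 tick(9): ref=13.0000 raw=[15.6000 15.6000 11.7000 10.4000]
After op 6 tick(3): ref=16.0000 raw=[19.2000 19.2000 14.4000 12.8000]
Drift of clock 1 after op 6: 19.2000 - 16.0000 = 3.2000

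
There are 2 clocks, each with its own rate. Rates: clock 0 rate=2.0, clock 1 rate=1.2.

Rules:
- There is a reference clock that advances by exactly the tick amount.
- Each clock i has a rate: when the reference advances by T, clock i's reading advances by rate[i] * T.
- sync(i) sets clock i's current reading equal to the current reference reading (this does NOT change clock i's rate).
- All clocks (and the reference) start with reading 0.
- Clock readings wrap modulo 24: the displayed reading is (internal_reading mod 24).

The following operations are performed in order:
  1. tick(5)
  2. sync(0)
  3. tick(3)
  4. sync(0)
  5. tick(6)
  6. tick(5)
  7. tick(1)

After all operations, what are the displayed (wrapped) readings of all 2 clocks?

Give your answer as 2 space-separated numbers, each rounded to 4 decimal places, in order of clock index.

After op 1 tick(5): ref=5.0000 raw=[10.0000 6.0000]
After op 2 sync(0): ref=5.0000 raw=[5.0000 6.0000]
After op 3 tick(3): ref=8.0000 raw=[11.0000 9.6000]
After op 4 sync(0): ref=8.0000 raw=[8.0000 9.6000]
After op 5 tick(6): ref=14.0000 raw=[20.0000 16.8000]
After op 6 tick(5): ref=19.0000 raw=[30.0000 22.8000]
After op 7 tick(1): ref=20.0000 raw=[32.0000 24.0000]
Wrap final raw readings (mod 24): 32.0000 mod 24 = 8.0000; 24.0000 mod 24 = 0.0000

Answer: 8.0000 0.0000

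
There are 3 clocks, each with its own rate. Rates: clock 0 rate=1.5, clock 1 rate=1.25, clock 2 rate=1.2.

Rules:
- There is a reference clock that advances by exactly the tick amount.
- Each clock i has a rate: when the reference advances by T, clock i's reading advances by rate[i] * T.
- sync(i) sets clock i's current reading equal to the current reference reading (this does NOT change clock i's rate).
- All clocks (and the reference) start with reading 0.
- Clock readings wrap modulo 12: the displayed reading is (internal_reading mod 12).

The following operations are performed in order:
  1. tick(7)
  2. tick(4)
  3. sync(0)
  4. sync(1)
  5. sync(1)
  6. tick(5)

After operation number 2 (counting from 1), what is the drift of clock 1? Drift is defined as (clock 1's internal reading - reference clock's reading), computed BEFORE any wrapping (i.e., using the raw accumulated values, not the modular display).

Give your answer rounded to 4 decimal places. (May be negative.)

Answer: 2.7500

Derivation:
After op 1 tick(7): ref=7.0000 raw=[10.5000 8.7500 8.4000]
After op 2 tick(4): ref=11.0000 raw=[16.5000 13.7500 13.2000]
Drift of clock 1 after op 2: 13.7500 - 11.0000 = 2.7500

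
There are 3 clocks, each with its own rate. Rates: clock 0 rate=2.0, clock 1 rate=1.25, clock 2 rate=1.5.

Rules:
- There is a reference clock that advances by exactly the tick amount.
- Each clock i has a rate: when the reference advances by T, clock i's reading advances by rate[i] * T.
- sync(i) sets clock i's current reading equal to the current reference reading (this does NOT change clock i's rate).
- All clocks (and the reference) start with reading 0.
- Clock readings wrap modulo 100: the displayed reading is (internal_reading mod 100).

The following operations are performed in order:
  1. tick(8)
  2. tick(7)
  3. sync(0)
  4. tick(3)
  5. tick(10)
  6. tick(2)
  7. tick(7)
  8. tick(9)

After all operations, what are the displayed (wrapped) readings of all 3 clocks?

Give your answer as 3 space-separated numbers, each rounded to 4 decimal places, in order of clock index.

After op 1 tick(8): ref=8.0000 raw=[16.0000 10.0000 12.0000]
After op 2 tick(7): ref=15.0000 raw=[30.0000 18.7500 22.5000]
After op 3 sync(0): ref=15.0000 raw=[15.0000 18.7500 22.5000]
After op 4 tick(3): ref=18.0000 raw=[21.0000 22.5000 27.0000]
After op 5 tick(10): ref=28.0000 raw=[41.0000 35.0000 42.0000]
After op 6 tick(2): ref=30.0000 raw=[45.0000 37.5000 45.0000]
After op 7 tick(7): ref=37.0000 raw=[59.0000 46.2500 55.5000]
After op 8 tick(9): ref=46.0000 raw=[77.0000 57.5000 69.0000]
Wrap final raw readings (mod 100): 77.0000 mod 100 = 77.0000; 57.5000 mod 100 = 57.5000; 69.0000 mod 100 = 69.0000

Answer: 77.0000 57.5000 69.0000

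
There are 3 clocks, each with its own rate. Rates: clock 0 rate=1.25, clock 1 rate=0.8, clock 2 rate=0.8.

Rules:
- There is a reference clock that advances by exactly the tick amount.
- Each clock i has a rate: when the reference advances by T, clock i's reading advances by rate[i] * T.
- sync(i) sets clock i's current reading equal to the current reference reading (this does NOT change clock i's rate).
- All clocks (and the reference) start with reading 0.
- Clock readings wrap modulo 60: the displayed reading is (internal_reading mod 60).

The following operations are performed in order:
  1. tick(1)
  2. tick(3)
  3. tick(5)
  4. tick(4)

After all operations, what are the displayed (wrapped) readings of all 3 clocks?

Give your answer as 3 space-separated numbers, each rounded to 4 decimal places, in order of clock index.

Answer: 16.2500 10.4000 10.4000

Derivation:
After op 1 tick(1): ref=1.0000 raw=[1.2500 0.8000 0.8000]
After op 2 tick(3): ref=4.0000 raw=[5.0000 3.2000 3.2000]
After op 3 tick(5): ref=9.0000 raw=[11.2500 7.2000 7.2000]
After op 4 tick(4): ref=13.0000 raw=[16.2500 10.4000 10.4000]
Wrap final raw readings (mod 60): 16.2500 mod 60 = 16.2500; 10.4000 mod 60 = 10.4000; 10.4000 mod 60 = 10.4000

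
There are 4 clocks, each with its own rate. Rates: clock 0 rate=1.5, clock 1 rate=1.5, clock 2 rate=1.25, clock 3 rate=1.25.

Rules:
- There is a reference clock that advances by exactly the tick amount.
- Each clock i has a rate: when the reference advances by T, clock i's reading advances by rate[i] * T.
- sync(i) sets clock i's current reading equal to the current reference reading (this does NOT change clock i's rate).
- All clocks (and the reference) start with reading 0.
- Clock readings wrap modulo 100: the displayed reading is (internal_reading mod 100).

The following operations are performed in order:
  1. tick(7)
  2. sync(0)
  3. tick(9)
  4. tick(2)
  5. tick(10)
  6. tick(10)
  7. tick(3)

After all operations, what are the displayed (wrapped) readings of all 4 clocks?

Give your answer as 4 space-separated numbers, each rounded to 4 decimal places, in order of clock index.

After op 1 tick(7): ref=7.0000 raw=[10.5000 10.5000 8.7500 8.7500]
After op 2 sync(0): ref=7.0000 raw=[7.0000 10.5000 8.7500 8.7500]
After op 3 tick(9): ref=16.0000 raw=[20.5000 24.0000 20.0000 20.0000]
After op 4 tick(2): ref=18.0000 raw=[23.5000 27.0000 22.5000 22.5000]
After op 5 tick(10): ref=28.0000 raw=[38.5000 42.0000 35.0000 35.0000]
After op 6 tick(10): ref=38.0000 raw=[53.5000 57.0000 47.5000 47.5000]
After op 7 tick(3): ref=41.0000 raw=[58.0000 61.5000 51.2500 51.2500]
Wrap final raw readings (mod 100): 58.0000 mod 100 = 58.0000; 61.5000 mod 100 = 61.5000; 51.2500 mod 100 = 51.2500; 51.2500 mod 100 = 51.2500

Answer: 58.0000 61.5000 51.2500 51.2500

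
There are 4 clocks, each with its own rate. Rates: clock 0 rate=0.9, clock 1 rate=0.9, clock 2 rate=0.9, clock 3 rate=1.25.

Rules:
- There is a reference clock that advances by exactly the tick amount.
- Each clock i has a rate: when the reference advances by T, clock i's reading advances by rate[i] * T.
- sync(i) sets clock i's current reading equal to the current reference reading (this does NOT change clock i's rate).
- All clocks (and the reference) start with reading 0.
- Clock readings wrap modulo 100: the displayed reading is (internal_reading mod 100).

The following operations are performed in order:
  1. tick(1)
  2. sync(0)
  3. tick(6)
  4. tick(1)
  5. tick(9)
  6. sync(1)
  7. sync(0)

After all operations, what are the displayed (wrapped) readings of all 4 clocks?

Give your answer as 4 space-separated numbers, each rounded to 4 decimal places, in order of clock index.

After op 1 tick(1): ref=1.0000 raw=[0.9000 0.9000 0.9000 1.2500]
After op 2 sync(0): ref=1.0000 raw=[1.0000 0.9000 0.9000 1.2500]
After op 3 tick(6): ref=7.0000 raw=[6.4000 6.3000 6.3000 8.7500]
After op 4 tick(1): ref=8.0000 raw=[7.3000 7.2000 7.2000 10.0000]
After op 5 tick(9): ref=17.0000 raw=[15.4000 15.3000 15.3000 21.2500]
After op 6 sync(1): ref=17.0000 raw=[15.4000 17.0000 15.3000 21.2500]
After op 7 sync(0): ref=17.0000 raw=[17.0000 17.0000 15.3000 21.2500]
Wrap final raw readings (mod 100): 17.0000 mod 100 = 17.0000; 17.0000 mod 100 = 17.0000; 15.3000 mod 100 = 15.3000; 21.2500 mod 100 = 21.2500

Answer: 17.0000 17.0000 15.3000 21.2500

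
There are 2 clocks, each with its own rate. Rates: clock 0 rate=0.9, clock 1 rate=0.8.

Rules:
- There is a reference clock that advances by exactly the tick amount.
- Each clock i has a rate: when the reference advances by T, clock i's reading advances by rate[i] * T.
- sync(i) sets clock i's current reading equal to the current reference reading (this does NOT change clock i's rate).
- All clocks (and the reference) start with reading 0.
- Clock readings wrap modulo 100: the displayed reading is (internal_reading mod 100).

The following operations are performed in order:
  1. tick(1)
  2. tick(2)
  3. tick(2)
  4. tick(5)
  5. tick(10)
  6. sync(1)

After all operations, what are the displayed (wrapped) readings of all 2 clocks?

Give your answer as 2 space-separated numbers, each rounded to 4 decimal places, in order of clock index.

Answer: 18.0000 20.0000

Derivation:
After op 1 tick(1): ref=1.0000 raw=[0.9000 0.8000]
After op 2 tick(2): ref=3.0000 raw=[2.7000 2.4000]
After op 3 tick(2): ref=5.0000 raw=[4.5000 4.0000]
After op 4 tick(5): ref=10.0000 raw=[9.0000 8.0000]
After op 5 tick(10): ref=20.0000 raw=[18.0000 16.0000]
After op 6 sync(1): ref=20.0000 raw=[18.0000 20.0000]
Wrap final raw readings (mod 100): 18.0000 mod 100 = 18.0000; 20.0000 mod 100 = 20.0000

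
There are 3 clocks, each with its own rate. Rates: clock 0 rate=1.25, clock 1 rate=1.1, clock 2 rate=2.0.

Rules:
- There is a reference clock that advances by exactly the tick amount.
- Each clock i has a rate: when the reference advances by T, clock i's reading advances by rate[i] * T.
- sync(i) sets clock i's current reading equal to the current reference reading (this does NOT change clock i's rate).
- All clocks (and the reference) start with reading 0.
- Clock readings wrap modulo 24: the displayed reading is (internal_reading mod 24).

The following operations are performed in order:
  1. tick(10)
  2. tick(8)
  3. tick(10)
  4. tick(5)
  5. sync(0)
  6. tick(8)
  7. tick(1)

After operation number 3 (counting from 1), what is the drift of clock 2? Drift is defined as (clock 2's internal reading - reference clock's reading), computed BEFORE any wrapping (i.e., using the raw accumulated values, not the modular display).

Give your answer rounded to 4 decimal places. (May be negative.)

Answer: 28.0000

Derivation:
After op 1 tick(10): ref=10.0000 raw=[12.5000 11.0000 20.0000]
After op 2 tick(8): ref=18.0000 raw=[22.5000 19.8000 36.0000]
After op 3 tick(10): ref=28.0000 raw=[35.0000 30.8000 56.0000]
Drift of clock 2 after op 3: 56.0000 - 28.0000 = 28.0000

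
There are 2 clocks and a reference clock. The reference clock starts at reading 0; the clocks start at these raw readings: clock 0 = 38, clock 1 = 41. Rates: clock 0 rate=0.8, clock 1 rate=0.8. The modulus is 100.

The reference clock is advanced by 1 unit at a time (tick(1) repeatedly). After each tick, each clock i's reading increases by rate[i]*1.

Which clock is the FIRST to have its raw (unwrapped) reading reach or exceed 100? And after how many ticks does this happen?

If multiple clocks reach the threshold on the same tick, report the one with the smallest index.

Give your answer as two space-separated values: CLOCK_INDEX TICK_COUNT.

Answer: 1 74

Derivation:
clock 0: start=38, rate=0.8, needs 100-38 = 62; ticks = ceil(62/0.8) = ceil(77.5000) = 78; reading at tick 78 = 38 + 0.8*78 = 100.4000
clock 1: start=41, rate=0.8, needs 100-41 = 59; ticks = ceil(59/0.8) = ceil(73.7500) = 74; reading at tick 74 = 41 + 0.8*74 = 100.2000
Minimum tick count = 74; winners = [1]; smallest index = 1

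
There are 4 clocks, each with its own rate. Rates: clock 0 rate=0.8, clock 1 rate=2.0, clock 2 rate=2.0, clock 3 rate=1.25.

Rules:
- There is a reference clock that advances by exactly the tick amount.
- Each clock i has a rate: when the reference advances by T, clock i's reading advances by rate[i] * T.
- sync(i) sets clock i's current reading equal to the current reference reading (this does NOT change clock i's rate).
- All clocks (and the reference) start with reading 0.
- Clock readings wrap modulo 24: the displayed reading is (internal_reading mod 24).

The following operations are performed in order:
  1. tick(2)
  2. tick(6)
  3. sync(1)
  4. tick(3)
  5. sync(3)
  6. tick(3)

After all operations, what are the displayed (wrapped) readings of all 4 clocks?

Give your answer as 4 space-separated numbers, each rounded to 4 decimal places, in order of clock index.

Answer: 11.2000 20.0000 4.0000 14.7500

Derivation:
After op 1 tick(2): ref=2.0000 raw=[1.6000 4.0000 4.0000 2.5000]
After op 2 tick(6): ref=8.0000 raw=[6.4000 16.0000 16.0000 10.0000]
After op 3 sync(1): ref=8.0000 raw=[6.4000 8.0000 16.0000 10.0000]
After op 4 tick(3): ref=11.0000 raw=[8.8000 14.0000 22.0000 13.7500]
After op 5 sync(3): ref=11.0000 raw=[8.8000 14.0000 22.0000 11.0000]
After op 6 tick(3): ref=14.0000 raw=[11.2000 20.0000 28.0000 14.7500]
Wrap final raw readings (mod 24): 11.2000 mod 24 = 11.2000; 20.0000 mod 24 = 20.0000; 28.0000 mod 24 = 4.0000; 14.7500 mod 24 = 14.7500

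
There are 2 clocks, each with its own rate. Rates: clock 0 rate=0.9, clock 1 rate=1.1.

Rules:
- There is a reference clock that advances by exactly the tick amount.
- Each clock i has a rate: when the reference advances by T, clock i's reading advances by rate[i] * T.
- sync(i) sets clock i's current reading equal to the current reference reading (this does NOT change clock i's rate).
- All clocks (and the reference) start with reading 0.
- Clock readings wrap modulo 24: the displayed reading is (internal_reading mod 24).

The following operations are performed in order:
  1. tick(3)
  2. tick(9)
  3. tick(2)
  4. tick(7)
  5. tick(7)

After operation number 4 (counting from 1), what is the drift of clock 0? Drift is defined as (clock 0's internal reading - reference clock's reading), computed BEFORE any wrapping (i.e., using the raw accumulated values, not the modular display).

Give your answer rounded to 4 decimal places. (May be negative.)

Answer: -2.1000

Derivation:
After op 1 tick(3): ref=3.0000 raw=[2.7000 3.3000]
After op 2 tick(9): ref=12.0000 raw=[10.8000 13.2000]
After op 3 tick(2): ref=14.0000 raw=[12.6000 15.4000]
After op 4 tick(7): ref=21.0000 raw=[18.9000 23.1000]
Drift of clock 0 after op 4: 18.9000 - 21.0000 = -2.1000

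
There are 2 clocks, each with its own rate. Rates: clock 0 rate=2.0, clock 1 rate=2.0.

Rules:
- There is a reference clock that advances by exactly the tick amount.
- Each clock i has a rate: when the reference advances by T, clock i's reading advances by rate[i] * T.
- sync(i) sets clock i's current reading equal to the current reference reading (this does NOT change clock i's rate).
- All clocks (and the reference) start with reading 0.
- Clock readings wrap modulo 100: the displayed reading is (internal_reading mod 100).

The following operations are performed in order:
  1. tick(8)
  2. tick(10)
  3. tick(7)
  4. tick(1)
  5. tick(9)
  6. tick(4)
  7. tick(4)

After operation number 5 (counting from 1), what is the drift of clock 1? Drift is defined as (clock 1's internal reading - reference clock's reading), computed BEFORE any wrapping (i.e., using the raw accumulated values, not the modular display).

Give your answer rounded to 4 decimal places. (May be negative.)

Answer: 35.0000

Derivation:
After op 1 tick(8): ref=8.0000 raw=[16.0000 16.0000]
After op 2 tick(10): ref=18.0000 raw=[36.0000 36.0000]
After op 3 tick(7): ref=25.0000 raw=[50.0000 50.0000]
After op 4 tick(1): ref=26.0000 raw=[52.0000 52.0000]
After op 5 tick(9): ref=35.0000 raw=[70.0000 70.0000]
Drift of clock 1 after op 5: 70.0000 - 35.0000 = 35.0000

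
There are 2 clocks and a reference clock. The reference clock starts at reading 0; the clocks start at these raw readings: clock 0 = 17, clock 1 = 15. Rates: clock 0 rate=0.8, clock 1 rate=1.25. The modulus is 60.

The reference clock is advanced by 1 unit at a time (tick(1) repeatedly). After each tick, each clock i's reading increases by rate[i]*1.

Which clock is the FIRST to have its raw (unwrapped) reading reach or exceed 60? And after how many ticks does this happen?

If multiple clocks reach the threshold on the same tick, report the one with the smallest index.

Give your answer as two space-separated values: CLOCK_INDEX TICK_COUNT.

Answer: 1 36

Derivation:
clock 0: start=17, rate=0.8, needs 60-17 = 43; ticks = ceil(43/0.8) = ceil(53.7500) = 54; reading at tick 54 = 17 + 0.8*54 = 60.2000
clock 1: start=15, rate=1.25, needs 60-15 = 45; ticks = ceil(45/1.25) = ceil(36.0000) = 36; reading at tick 36 = 15 + 1.25*36 = 60.0000
Minimum tick count = 36; winners = [1]; smallest index = 1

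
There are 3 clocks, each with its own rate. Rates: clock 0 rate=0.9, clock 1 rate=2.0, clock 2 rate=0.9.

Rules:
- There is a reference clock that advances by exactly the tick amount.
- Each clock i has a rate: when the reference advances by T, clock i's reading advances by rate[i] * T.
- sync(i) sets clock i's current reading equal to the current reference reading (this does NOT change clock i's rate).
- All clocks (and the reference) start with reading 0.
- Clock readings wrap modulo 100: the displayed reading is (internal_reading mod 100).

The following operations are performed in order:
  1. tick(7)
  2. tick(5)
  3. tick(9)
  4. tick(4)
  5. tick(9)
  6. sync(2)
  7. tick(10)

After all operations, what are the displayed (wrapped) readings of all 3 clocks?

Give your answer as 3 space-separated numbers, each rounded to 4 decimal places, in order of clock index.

After op 1 tick(7): ref=7.0000 raw=[6.3000 14.0000 6.3000]
After op 2 tick(5): ref=12.0000 raw=[10.8000 24.0000 10.8000]
After op 3 tick(9): ref=21.0000 raw=[18.9000 42.0000 18.9000]
After op 4 tick(4): ref=25.0000 raw=[22.5000 50.0000 22.5000]
After op 5 tick(9): ref=34.0000 raw=[30.6000 68.0000 30.6000]
After op 6 sync(2): ref=34.0000 raw=[30.6000 68.0000 34.0000]
After op 7 tick(10): ref=44.0000 raw=[39.6000 88.0000 43.0000]
Wrap final raw readings (mod 100): 39.6000 mod 100 = 39.6000; 88.0000 mod 100 = 88.0000; 43.0000 mod 100 = 43.0000

Answer: 39.6000 88.0000 43.0000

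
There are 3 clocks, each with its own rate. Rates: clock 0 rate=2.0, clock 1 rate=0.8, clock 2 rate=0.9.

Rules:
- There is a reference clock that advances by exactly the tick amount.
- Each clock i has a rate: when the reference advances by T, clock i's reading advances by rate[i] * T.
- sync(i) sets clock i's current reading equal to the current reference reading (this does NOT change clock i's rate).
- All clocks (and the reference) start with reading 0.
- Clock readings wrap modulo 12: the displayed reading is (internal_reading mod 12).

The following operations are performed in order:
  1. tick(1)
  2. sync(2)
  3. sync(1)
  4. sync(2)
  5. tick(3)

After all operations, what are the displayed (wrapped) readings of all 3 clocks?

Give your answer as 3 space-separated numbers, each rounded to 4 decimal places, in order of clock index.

After op 1 tick(1): ref=1.0000 raw=[2.0000 0.8000 0.9000]
After op 2 sync(2): ref=1.0000 raw=[2.0000 0.8000 1.0000]
After op 3 sync(1): ref=1.0000 raw=[2.0000 1.0000 1.0000]
After op 4 sync(2): ref=1.0000 raw=[2.0000 1.0000 1.0000]
After op 5 tick(3): ref=4.0000 raw=[8.0000 3.4000 3.7000]
Wrap final raw readings (mod 12): 8.0000 mod 12 = 8.0000; 3.4000 mod 12 = 3.4000; 3.7000 mod 12 = 3.7000

Answer: 8.0000 3.4000 3.7000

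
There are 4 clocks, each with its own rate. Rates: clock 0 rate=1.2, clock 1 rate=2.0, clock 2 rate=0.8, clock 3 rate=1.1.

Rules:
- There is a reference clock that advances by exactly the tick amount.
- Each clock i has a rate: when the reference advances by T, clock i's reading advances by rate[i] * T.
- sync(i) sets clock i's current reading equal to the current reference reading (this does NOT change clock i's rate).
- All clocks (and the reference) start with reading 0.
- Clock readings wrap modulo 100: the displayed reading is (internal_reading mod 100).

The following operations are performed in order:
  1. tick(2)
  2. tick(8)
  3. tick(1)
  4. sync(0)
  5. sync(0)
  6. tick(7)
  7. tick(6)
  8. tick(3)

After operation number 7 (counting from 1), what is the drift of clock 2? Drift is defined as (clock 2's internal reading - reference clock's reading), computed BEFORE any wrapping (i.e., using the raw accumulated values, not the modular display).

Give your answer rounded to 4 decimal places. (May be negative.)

Answer: -4.8000

Derivation:
After op 1 tick(2): ref=2.0000 raw=[2.4000 4.0000 1.6000 2.2000]
After op 2 tick(8): ref=10.0000 raw=[12.0000 20.0000 8.0000 11.0000]
After op 3 tick(1): ref=11.0000 raw=[13.2000 22.0000 8.8000 12.1000]
After op 4 sync(0): ref=11.0000 raw=[11.0000 22.0000 8.8000 12.1000]
After op 5 sync(0): ref=11.0000 raw=[11.0000 22.0000 8.8000 12.1000]
After op 6 tick(7): ref=18.0000 raw=[19.4000 36.0000 14.4000 19.8000]
After op 7 tick(6): ref=24.0000 raw=[26.6000 48.0000 19.2000 26.4000]
Drift of clock 2 after op 7: 19.2000 - 24.0000 = -4.8000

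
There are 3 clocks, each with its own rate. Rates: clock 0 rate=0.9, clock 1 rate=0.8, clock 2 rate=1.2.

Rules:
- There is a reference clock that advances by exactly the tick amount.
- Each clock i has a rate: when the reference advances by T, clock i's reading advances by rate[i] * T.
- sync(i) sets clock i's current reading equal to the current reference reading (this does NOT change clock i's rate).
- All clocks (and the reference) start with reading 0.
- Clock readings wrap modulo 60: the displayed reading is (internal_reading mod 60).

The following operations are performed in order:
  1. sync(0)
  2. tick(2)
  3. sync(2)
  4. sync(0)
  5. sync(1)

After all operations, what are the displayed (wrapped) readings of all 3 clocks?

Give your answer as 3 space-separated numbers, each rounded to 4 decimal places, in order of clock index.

Answer: 2.0000 2.0000 2.0000

Derivation:
After op 1 sync(0): ref=0.0000 raw=[0.0000 0.0000 0.0000]
After op 2 tick(2): ref=2.0000 raw=[1.8000 1.6000 2.4000]
After op 3 sync(2): ref=2.0000 raw=[1.8000 1.6000 2.0000]
After op 4 sync(0): ref=2.0000 raw=[2.0000 1.6000 2.0000]
After op 5 sync(1): ref=2.0000 raw=[2.0000 2.0000 2.0000]
Wrap final raw readings (mod 60): 2.0000 mod 60 = 2.0000; 2.0000 mod 60 = 2.0000; 2.0000 mod 60 = 2.0000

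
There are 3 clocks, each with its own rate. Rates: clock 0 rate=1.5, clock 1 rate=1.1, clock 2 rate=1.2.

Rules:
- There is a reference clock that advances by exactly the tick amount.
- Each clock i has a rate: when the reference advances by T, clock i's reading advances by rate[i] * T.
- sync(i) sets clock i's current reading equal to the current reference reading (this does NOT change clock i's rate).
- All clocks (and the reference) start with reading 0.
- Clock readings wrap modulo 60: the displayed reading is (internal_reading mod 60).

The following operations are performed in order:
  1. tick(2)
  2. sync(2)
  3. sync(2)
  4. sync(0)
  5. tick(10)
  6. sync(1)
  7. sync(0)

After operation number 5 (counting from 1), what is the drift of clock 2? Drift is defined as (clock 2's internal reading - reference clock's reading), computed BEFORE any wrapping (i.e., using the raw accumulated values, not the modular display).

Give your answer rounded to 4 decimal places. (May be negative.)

After op 1 tick(2): ref=2.0000 raw=[3.0000 2.2000 2.4000]
After op 2 sync(2): ref=2.0000 raw=[3.0000 2.2000 2.0000]
After op 3 sync(2): ref=2.0000 raw=[3.0000 2.2000 2.0000]
After op 4 sync(0): ref=2.0000 raw=[2.0000 2.2000 2.0000]
After op 5 tick(10): ref=12.0000 raw=[17.0000 13.2000 14.0000]
Drift of clock 2 after op 5: 14.0000 - 12.0000 = 2.0000

Answer: 2.0000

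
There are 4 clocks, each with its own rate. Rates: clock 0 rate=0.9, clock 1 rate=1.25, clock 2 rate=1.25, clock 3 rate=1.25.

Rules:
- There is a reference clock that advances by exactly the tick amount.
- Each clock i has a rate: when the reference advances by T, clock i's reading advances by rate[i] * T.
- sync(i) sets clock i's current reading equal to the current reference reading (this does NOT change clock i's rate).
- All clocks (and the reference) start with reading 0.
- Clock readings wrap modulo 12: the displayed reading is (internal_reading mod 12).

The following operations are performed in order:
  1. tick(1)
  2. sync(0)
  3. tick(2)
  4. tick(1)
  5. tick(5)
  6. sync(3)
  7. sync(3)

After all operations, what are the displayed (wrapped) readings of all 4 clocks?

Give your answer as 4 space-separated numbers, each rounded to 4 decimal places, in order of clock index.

After op 1 tick(1): ref=1.0000 raw=[0.9000 1.2500 1.2500 1.2500]
After op 2 sync(0): ref=1.0000 raw=[1.0000 1.2500 1.2500 1.2500]
After op 3 tick(2): ref=3.0000 raw=[2.8000 3.7500 3.7500 3.7500]
After op 4 tick(1): ref=4.0000 raw=[3.7000 5.0000 5.0000 5.0000]
After op 5 tick(5): ref=9.0000 raw=[8.2000 11.2500 11.2500 11.2500]
After op 6 sync(3): ref=9.0000 raw=[8.2000 11.2500 11.2500 9.0000]
After op 7 sync(3): ref=9.0000 raw=[8.2000 11.2500 11.2500 9.0000]
Wrap final raw readings (mod 12): 8.2000 mod 12 = 8.2000; 11.2500 mod 12 = 11.2500; 11.2500 mod 12 = 11.2500; 9.0000 mod 12 = 9.0000

Answer: 8.2000 11.2500 11.2500 9.0000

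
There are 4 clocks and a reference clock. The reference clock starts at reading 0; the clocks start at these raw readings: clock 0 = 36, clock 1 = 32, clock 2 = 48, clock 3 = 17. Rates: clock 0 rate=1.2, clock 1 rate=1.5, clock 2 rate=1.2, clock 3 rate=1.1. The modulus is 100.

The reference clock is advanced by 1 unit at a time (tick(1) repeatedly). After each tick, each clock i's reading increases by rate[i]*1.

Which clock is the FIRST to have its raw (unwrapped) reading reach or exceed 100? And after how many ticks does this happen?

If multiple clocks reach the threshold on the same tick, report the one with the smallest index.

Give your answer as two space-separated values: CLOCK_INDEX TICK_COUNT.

Answer: 2 44

Derivation:
clock 0: start=36, rate=1.2, needs 100-36 = 64; ticks = ceil(64/1.2) = ceil(53.3333) = 54; reading at tick 54 = 36 + 1.2*54 = 100.8000
clock 1: start=32, rate=1.5, needs 100-32 = 68; ticks = ceil(68/1.5) = ceil(45.3333) = 46; reading at tick 46 = 32 + 1.5*46 = 101.0000
clock 2: start=48, rate=1.2, needs 100-48 = 52; ticks = ceil(52/1.2) = ceil(43.3333) = 44; reading at tick 44 = 48 + 1.2*44 = 100.8000
clock 3: start=17, rate=1.1, needs 100-17 = 83; ticks = ceil(83/1.1) = ceil(75.4545) = 76; reading at tick 76 = 17 + 1.1*76 = 100.6000
Minimum tick count = 44; winners = [2]; smallest index = 2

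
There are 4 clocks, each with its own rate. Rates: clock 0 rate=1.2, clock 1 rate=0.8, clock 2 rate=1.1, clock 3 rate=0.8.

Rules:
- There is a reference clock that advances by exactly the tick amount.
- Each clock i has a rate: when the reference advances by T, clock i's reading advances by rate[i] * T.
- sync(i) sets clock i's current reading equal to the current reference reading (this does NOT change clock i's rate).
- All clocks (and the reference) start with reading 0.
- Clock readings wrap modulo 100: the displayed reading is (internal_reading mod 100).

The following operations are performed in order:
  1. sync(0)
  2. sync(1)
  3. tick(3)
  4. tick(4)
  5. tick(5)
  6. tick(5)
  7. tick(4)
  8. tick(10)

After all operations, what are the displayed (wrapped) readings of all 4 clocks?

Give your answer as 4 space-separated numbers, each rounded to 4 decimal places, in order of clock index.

After op 1 sync(0): ref=0.0000 raw=[0.0000 0.0000 0.0000 0.0000]
After op 2 sync(1): ref=0.0000 raw=[0.0000 0.0000 0.0000 0.0000]
After op 3 tick(3): ref=3.0000 raw=[3.6000 2.4000 3.3000 2.4000]
After op 4 tick(4): ref=7.0000 raw=[8.4000 5.6000 7.7000 5.6000]
After op 5 tick(5): ref=12.0000 raw=[14.4000 9.6000 13.2000 9.6000]
After op 6 tick(5): ref=17.0000 raw=[20.4000 13.6000 18.7000 13.6000]
After op 7 tick(4): ref=21.0000 raw=[25.2000 16.8000 23.1000 16.8000]
After op 8 tick(10): ref=31.0000 raw=[37.2000 24.8000 34.1000 24.8000]
Wrap final raw readings (mod 100): 37.2000 mod 100 = 37.2000; 24.8000 mod 100 = 24.8000; 34.1000 mod 100 = 34.1000; 24.8000 mod 100 = 24.8000

Answer: 37.2000 24.8000 34.1000 24.8000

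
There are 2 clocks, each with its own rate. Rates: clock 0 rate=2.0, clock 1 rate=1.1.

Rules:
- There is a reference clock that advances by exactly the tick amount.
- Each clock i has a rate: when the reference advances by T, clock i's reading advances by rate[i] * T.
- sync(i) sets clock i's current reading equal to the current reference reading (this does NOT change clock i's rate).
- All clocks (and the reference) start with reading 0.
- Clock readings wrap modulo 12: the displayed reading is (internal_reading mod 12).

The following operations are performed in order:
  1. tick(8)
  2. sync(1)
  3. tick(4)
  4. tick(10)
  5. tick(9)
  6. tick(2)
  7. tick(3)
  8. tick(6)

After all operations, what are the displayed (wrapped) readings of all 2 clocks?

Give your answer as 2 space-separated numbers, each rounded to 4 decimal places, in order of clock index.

After op 1 tick(8): ref=8.0000 raw=[16.0000 8.8000]
After op 2 sync(1): ref=8.0000 raw=[16.0000 8.0000]
After op 3 tick(4): ref=12.0000 raw=[24.0000 12.4000]
After op 4 tick(10): ref=22.0000 raw=[44.0000 23.4000]
After op 5 tick(9): ref=31.0000 raw=[62.0000 33.3000]
After op 6 tick(2): ref=33.0000 raw=[66.0000 35.5000]
After op 7 tick(3): ref=36.0000 raw=[72.0000 38.8000]
After op 8 tick(6): ref=42.0000 raw=[84.0000 45.4000]
Wrap final raw readings (mod 12): 84.0000 mod 12 = 0.0000; 45.4000 mod 12 = 9.4000

Answer: 0.0000 9.4000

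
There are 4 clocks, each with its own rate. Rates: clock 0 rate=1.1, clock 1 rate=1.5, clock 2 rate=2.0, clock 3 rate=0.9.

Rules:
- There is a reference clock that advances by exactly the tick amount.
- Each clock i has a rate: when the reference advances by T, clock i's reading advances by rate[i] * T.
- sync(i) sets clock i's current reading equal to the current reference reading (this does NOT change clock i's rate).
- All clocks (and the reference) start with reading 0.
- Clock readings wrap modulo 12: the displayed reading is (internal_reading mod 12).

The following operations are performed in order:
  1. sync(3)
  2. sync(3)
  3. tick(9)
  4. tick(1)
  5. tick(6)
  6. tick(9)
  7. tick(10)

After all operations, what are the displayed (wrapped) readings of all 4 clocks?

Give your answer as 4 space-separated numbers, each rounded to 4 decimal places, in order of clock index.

After op 1 sync(3): ref=0.0000 raw=[0.0000 0.0000 0.0000 0.0000]
After op 2 sync(3): ref=0.0000 raw=[0.0000 0.0000 0.0000 0.0000]
After op 3 tick(9): ref=9.0000 raw=[9.9000 13.5000 18.0000 8.1000]
After op 4 tick(1): ref=10.0000 raw=[11.0000 15.0000 20.0000 9.0000]
After op 5 tick(6): ref=16.0000 raw=[17.6000 24.0000 32.0000 14.4000]
After op 6 tick(9): ref=25.0000 raw=[27.5000 37.5000 50.0000 22.5000]
After op 7 tick(10): ref=35.0000 raw=[38.5000 52.5000 70.0000 31.5000]
Wrap final raw readings (mod 12): 38.5000 mod 12 = 2.5000; 52.5000 mod 12 = 4.5000; 70.0000 mod 12 = 10.0000; 31.5000 mod 12 = 7.5000

Answer: 2.5000 4.5000 10.0000 7.5000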